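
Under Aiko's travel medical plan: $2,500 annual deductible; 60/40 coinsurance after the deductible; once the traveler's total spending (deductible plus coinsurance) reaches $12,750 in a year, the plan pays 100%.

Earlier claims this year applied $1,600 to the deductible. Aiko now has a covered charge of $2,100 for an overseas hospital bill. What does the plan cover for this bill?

$720

$1,600 of the $2,500 deductible is already met, leaving $900.
That leaves $2,100 − $900 = $1,200 for coinsurance.
40% of $1,200 = $480 falls to the traveler.
That puts the traveler's cost at $900 + $480 = $1,380 before any cap.
Total out-of-pocket so far would be $1,600 + $1,380 = $2,980, below the $12,750 cap — no reduction.
Insurer pays the balance: $2,100 − $1,380 = $720.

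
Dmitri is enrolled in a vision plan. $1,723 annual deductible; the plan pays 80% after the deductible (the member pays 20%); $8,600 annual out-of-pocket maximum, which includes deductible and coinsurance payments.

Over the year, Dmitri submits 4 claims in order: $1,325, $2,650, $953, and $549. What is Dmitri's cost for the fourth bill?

Claim 1 ($1,325): entire amount goes to the deductible. Member owes $1,325 (running OOP $1,325).
Claim 2 ($2,650): deductible takes $398, $2,252 remains; coinsurance $2,252 × 20% = $450.40. Cost to member: $848.40. OOP to date $2,173.40.
Claim 3 ($953): deductible already satisfied, so member's share is 20% × $953 = $190.60. Cost to member: $190.60. OOP to date $2,364.
Claim 4 ($549): 20% coinsurance on $549 = $109.80. Member owes $109.80 (running OOP $2,473.80).

$109.80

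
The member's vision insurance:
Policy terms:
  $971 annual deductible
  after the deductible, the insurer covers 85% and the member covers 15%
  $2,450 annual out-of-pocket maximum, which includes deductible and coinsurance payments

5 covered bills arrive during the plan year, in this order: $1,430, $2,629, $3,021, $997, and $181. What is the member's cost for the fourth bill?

$149.55

#1 ($1,430): $971 finishes the deductible; $459 goes to coinsurance; coinsurance $459 × 15% = $68.85. Member pays $1,039.85; OOP now $1,039.85.
#2 ($2,629): deductible met; 15% of $2,629 = $394.35. Member owes $394.35 (running OOP $1,434.20).
#3 ($3,021): 15% coinsurance on $3,021 = $453.15. Member owes $453.15 (running OOP $1,887.35).
#4 ($997): deductible met; 15% of $997 = $149.55. Cost to member: $149.55. OOP to date $2,036.90.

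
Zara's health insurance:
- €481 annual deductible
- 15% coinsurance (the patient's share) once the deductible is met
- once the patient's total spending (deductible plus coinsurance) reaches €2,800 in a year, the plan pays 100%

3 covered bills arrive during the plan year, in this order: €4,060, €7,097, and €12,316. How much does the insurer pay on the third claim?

€11,598.40

#1 (€4,060): €481 to deductible, leaving €3,579; coinsurance €3,579 × 15% = €536.85. Patient pays €1,017.85; OOP now €1,017.85. Plan pays €4,060 − €1,017.85 = €3,042.15.
#2 (€7,097): deductible met; 15% of €7,097 = €1,064.55. Patient owes €1,064.55 (running OOP €2,082.40). Plan pays €7,097 − €1,064.55 = €6,032.45.
#3 (€12,316): deductible met; 15% of €12,316 = €1,847.40. That would push OOP to €3,929.80, over the €2,800 cap, so patient pays €2,800 − €2,082.40 = €717.60. Plan pays €12,316 − €717.60 = €11,598.40.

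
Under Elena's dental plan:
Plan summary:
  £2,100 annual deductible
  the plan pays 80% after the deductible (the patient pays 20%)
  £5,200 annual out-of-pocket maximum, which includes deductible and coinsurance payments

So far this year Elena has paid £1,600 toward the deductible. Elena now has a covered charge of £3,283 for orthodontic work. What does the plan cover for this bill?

Remaining deductible: £2,100 − £1,600 = £500.
The remaining £2,783 (= £3,283 − £500) moves to coinsurance.
Patient's 20% share of £2,783 is £556.60.
So the patient owes £500 + £556.60 = £1,056.60 before any cap.
Total out-of-pocket so far would be £1,600 + £1,056.60 = £2,656.60, below the £5,200 cap — no reduction.
The plan picks up £3,283 − £1,056.60 = £2,226.40.

£2,226.40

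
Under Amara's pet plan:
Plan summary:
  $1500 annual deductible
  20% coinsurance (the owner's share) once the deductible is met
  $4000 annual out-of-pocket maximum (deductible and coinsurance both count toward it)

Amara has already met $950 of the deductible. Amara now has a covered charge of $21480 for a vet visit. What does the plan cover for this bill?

Remaining deductible: $1500 − $950 = $550.
That leaves $21480 − $550 = $20930 for coinsurance.
20% of $20930 = $4186 falls to the owner.
That puts the owner's cost at $550 + $4186 = $4736 before any cap.
Year-to-date out-of-pocket would reach $950 + $4736 = $5686, above the $4000 maximum, so the owner pays only $4000 − $950 = $3050.
The plan picks up $21480 − $3050 = $18430.

$18430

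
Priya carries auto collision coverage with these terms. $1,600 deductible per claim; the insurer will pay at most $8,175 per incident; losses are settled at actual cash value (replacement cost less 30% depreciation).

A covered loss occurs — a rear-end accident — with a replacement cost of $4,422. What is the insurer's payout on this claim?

$1,495.40

At 30% depreciation, ACV = $4,422 − $1,326.60 = $3,095.40.
Less the $1,600 deductible: $3,095.40 − $1,600 = $1,495.40.
$1,495.40 is within the $8,175 limit, so the insurer pays $1,495.40.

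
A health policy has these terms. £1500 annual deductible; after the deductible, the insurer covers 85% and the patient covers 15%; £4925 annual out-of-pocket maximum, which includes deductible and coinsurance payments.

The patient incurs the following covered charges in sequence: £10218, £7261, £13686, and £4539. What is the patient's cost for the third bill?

£1028.15

Claim 1 (£10218): £1500 to deductible, leaving £8718; 15% of £8718 = £1307.70. Patient pays £2807.70; OOP now £2807.70.
Claim 2 (£7261): deductible met; 15% of £7261 = £1089.15. Patient owes £1089.15 (running OOP £3896.85).
Claim 3 (£13686): deductible already satisfied, so patient's share is 15% × £13686 = £2052.90. Adding that to £3896.85 gives £5949.75, past the £4925 cap; patient pays only £4925 − £3896.85 = £1028.15.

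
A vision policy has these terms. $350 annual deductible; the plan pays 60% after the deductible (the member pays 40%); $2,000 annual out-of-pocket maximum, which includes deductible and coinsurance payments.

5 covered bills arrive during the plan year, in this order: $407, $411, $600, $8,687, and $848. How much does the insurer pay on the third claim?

$360

Claim 1 — $407: $350 finishes the deductible; $57 goes to coinsurance; member's 40% is $22.80. Cost to member: $372.80. OOP to date $372.80. Insurer: $407 − $372.80 = $34.20.
Claim 2 — $411: deductible already satisfied, so member's share is 40% × $411 = $164.40. Member owes $164.40 (running OOP $537.20). Insurer: $411 − $164.40 = $246.60.
Claim 3 — $600: deductible already satisfied, so member's share is 40% × $600 = $240. Cost to member: $240. OOP to date $777.20. Plan pays $600 − $240 = $360.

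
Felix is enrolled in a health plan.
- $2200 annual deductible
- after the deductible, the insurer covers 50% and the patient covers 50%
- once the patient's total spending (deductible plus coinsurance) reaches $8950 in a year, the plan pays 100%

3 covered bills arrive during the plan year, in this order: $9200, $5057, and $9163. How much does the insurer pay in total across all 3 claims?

$14470

Claim 1 ($9200): $2200 to deductible, leaving $7000; coinsurance $7000 × 50% = $3500. Cost to patient: $5700. OOP to date $5700. Plan pays $9200 − $5700 = $3500.
Claim 2 ($5057): 50% coinsurance on $5057 = $2528.50. Patient pays $2528.50; OOP now $8228.50. Insurer: $5057 − $2528.50 = $2528.50.
Claim 3 ($9163): deductible met; 50% of $9163 = $4581.50. OOP would hit $12810 > $8950, so the cap limits the patient to $8950 − $8228.50 = $721.50. Plan pays $9163 − $721.50 = $8441.50.
Insurer total: $3500 + $2528.50 + $8441.50 = $14470.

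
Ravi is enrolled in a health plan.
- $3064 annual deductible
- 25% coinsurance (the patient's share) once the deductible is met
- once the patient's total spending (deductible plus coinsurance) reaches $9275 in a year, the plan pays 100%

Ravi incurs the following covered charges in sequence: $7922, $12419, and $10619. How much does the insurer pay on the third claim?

#1 ($7922): deductible takes $3064, $4858 remains; 25% of $4858 = $1214.50. Patient owes $4278.50 (running OOP $4278.50). Insurer: $7922 − $4278.50 = $3643.50.
#2 ($12419): 25% coinsurance on $12419 = $3104.75. Patient pays $3104.75; OOP now $7383.25. Plan pays $12419 − $3104.75 = $9314.25.
#3 ($10619): 25% coinsurance on $10619 = $2654.75. OOP would hit $10038 > $9275, so the cap limits the patient to $9275 − $7383.25 = $1891.75. Plan pays $10619 − $1891.75 = $8727.25.

$8727.25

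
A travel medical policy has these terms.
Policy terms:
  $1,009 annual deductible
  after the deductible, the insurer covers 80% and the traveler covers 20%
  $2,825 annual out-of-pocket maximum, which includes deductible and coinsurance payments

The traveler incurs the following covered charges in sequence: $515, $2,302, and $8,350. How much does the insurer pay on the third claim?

Bill 1, $515: all of it applies to the deductible. Traveler pays $515; OOP now $515. Insurer: $515 − $515 = $0.
Bill 2, $2,302: $494 finishes the deductible; $1,808 goes to coinsurance; 20% of $1,808 = $361.60. Cost to traveler: $855.60. OOP to date $1,370.60. Plan pays $2,302 − $855.60 = $1,446.40.
Bill 3, $8,350: deductible already satisfied, so traveler's share is 20% × $8,350 = $1,670. That would push OOP to $3,040.60, over the $2,825 cap, so traveler pays $2,825 − $1,370.60 = $1,454.40. Plan pays $8,350 − $1,454.40 = $6,895.60.

$6,895.60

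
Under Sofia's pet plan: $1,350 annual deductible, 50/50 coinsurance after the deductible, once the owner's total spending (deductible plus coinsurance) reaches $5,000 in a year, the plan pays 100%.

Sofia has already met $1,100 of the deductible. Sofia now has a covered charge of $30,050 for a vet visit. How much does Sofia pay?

$1,100 of the $1,350 deductible is already met, leaving $250.
The remaining $29,800 (= $30,050 − $250) moves to coinsurance.
Owner's 50% share of $29,800 is $14,900.
That puts the owner's cost at $250 + $14,900 = $15,150 before any cap.
Year-to-date out-of-pocket would reach $1,100 + $15,150 = $16,250, above the $5,000 maximum, so the owner pays only $5,000 − $1,100 = $3,900.

$3,900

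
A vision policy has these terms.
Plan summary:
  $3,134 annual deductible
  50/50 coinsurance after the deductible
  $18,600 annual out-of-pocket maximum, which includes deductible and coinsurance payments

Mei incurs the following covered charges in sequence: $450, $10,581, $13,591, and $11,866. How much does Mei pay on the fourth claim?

$4,722

Bill 1, $450: fully absorbed by the deductible. Member owes $450 (running OOP $450).
Bill 2, $10,581: deductible takes $2,684, $7,897 remains; member's 50% is $3,948.50. Cost to member: $6,632.50. OOP to date $7,082.50.
Bill 3, $13,591: 50% coinsurance on $13,591 = $6,795.50. Member owes $6,795.50 (running OOP $13,878).
Bill 4, $11,866: deductible met; 50% of $11,866 = $5,933. That would push OOP to $19,811, over the $18,600 cap, so member pays $18,600 − $13,878 = $4,722.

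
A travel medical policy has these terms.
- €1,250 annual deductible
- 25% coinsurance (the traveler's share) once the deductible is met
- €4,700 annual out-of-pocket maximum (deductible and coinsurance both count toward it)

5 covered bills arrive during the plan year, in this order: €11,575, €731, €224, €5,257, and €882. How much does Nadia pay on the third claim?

Claim 1 — €11,575: €1,250 to deductible, leaving €10,325; traveler's 25% is €2,581.25. Cost to traveler: €3,831.25. OOP to date €3,831.25.
Claim 2 — €731: 25% coinsurance on €731 = €182.75. Cost to traveler: €182.75. OOP to date €4,014.
Claim 3 — €224: deductible already satisfied, so traveler's share is 25% × €224 = €56. Traveler pays €56; OOP now €4,070.

€56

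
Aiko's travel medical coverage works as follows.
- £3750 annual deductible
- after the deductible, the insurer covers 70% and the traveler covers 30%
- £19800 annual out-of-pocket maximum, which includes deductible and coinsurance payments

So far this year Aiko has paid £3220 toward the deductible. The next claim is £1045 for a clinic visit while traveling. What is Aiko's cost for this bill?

£684.50

Deductible still to meet: £3750 − £3220 = £530.
After the £530 deductible portion, £1045 − £530 = £515 is subject to coinsurance.
Traveler's 30% share of £515 is £154.50.
Traveler responsibility before any cap: £530 + £154.50 = £684.50.
Total out-of-pocket so far would be £3220 + £684.50 = £3904.50, below the £19800 cap — no reduction.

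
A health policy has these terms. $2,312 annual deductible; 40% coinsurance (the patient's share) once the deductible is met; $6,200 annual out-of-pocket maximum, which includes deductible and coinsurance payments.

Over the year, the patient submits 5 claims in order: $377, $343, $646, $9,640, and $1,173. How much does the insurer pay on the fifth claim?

$762.60

Claim 1 — $377: entire amount goes to the deductible. Patient pays $377; OOP now $377. Insurer: $377 − $377 = $0.
Claim 2 — $343: fully absorbed by the deductible. Patient pays $343; OOP now $720. Plan pays $343 − $343 = $0.
Claim 3 — $646: fully absorbed by the deductible. Cost to patient: $646. OOP to date $1,366. Plan pays $646 − $646 = $0.
Claim 4 — $9,640: $946 finishes the deductible; $8,694 goes to coinsurance; patient's 40% is $3,477.60. Patient pays $4,423.60; OOP now $5,789.60. Plan pays $9,640 − $4,423.60 = $5,216.40.
Claim 5 — $1,173: deductible already satisfied, so patient's share is 40% × $1,173 = $469.20. Adding that to $5,789.60 gives $6,258.80, past the $6,200 cap; patient pays only $6,200 − $5,789.60 = $410.40. Insurer: $1,173 − $410.40 = $762.60.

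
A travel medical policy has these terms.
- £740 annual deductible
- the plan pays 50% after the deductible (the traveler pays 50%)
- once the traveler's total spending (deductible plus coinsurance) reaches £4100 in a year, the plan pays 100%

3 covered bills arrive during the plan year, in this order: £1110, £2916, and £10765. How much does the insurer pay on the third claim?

£9048

#1 (£1110): deductible takes £740, £370 remains; coinsurance £370 × 50% = £185. Cost to traveler: £925. OOP to date £925. Plan pays £1110 − £925 = £185.
#2 (£2916): 50% coinsurance on £2916 = £1458. Traveler owes £1458 (running OOP £2383). Plan pays £2916 − £1458 = £1458.
#3 (£10765): deductible already satisfied, so traveler's share is 50% × £10765 = £5382.50. That would push OOP to £7765.50, over the £4100 cap, so traveler pays £4100 − £2383 = £1717. Insurer: £10765 − £1717 = £9048.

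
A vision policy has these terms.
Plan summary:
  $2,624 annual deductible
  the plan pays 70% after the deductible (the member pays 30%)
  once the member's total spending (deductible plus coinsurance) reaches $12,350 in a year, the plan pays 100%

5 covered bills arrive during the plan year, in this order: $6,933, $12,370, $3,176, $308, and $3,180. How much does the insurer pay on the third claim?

Claim 1 — $6,933: $2,624 to deductible, leaving $4,309; 30% of $4,309 = $1,292.70. Cost to member: $3,916.70. OOP to date $3,916.70. Insurer: $6,933 − $3,916.70 = $3,016.30.
Claim 2 — $12,370: deductible already satisfied, so member's share is 30% × $12,370 = $3,711. Member owes $3,711 (running OOP $7,627.70). Insurer: $12,370 − $3,711 = $8,659.
Claim 3 — $3,176: 30% coinsurance on $3,176 = $952.80. Cost to member: $952.80. OOP to date $8,580.50. Plan pays $3,176 − $952.80 = $2,223.20.

$2,223.20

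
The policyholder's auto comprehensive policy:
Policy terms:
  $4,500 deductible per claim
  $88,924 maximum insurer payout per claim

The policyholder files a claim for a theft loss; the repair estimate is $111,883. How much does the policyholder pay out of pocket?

$22,959

After the deductible, $111,883 − $4,500 = $107,383 remains.
$107,383 exceeds the $88,924 limit, so the insurer pays the limit: $88,924.
Out of pocket: $111,883 − $88,924 = $22,959.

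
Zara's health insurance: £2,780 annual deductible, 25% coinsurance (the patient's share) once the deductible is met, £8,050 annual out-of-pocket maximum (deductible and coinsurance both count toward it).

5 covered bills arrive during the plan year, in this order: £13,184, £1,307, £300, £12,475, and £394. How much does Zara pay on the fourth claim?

#1 (£13,184): £2,780 to deductible, leaving £10,404; 25% of £10,404 = £2,601. Patient pays £5,381; OOP now £5,381.
#2 (£1,307): 25% coinsurance on £1,307 = £326.75. Patient owes £326.75 (running OOP £5,707.75).
#3 (£300): deductible met; 25% of £300 = £75. Patient pays £75; OOP now £5,782.75.
#4 (£12,475): 25% coinsurance on £12,475 = £3,118.75. OOP would hit £8,901.50 > £8,050, so the cap limits the patient to £8,050 − £5,782.75 = £2,267.25.

£2,267.25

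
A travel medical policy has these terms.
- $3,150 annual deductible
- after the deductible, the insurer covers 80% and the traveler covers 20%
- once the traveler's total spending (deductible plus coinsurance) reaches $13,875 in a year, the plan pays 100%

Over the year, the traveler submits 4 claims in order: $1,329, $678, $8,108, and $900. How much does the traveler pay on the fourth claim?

Claim 1 — $1,329: entire amount goes to the deductible. Cost to traveler: $1,329. OOP to date $1,329.
Claim 2 — $678: entire amount goes to the deductible. Traveler owes $678 (running OOP $2,007).
Claim 3 — $8,108: $1,143 to deductible, leaving $6,965; coinsurance $6,965 × 20% = $1,393. Cost to traveler: $2,536. OOP to date $4,543.
Claim 4 — $900: 20% coinsurance on $900 = $180. Traveler owes $180 (running OOP $4,723).

$180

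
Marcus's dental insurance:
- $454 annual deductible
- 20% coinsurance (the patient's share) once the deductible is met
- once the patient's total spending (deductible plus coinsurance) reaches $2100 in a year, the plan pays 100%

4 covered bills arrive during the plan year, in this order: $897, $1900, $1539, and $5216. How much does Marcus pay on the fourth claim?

Claim 1 ($897): deductible takes $454, $443 remains; 20% of $443 = $88.60. Cost to patient: $542.60. OOP to date $542.60.
Claim 2 ($1900): 20% coinsurance on $1900 = $380. Cost to patient: $380. OOP to date $922.60.
Claim 3 ($1539): deductible met; 20% of $1539 = $307.80. Patient pays $307.80; OOP now $1230.40.
Claim 4 ($5216): 20% coinsurance on $5216 = $1043.20. OOP would hit $2273.60 > $2100, so the cap limits the patient to $2100 − $1230.40 = $869.60.

$869.60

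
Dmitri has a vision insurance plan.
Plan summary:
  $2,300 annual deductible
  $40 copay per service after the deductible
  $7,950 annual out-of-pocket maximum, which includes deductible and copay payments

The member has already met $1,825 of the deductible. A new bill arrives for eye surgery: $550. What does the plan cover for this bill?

$1,825 of the $2,300 deductible is already met, leaving $475.
The remaining $75 (= $550 − $475) moves to the copay.
Copay on this service: $40.
That puts the member's cost at $475 + $40 = $515 before any cap.
Total out-of-pocket so far would be $1,825 + $515 = $2,340, below the $7,950 cap — no reduction.
The plan picks up $550 − $515 = $35.

$35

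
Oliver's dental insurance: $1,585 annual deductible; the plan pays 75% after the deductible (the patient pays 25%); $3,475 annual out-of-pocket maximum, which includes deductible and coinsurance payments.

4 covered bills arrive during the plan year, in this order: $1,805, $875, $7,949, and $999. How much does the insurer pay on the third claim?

$6,332.75

Bill 1, $1,805: deductible takes $1,585, $220 remains; coinsurance $220 × 25% = $55. Patient pays $1,640; OOP now $1,640. Plan pays $1,805 − $1,640 = $165.
Bill 2, $875: 25% coinsurance on $875 = $218.75. Patient pays $218.75; OOP now $1,858.75. Insurer: $875 − $218.75 = $656.25.
Bill 3, $7,949: deductible met; 25% of $7,949 = $1,987.25. That would push OOP to $3,846, over the $3,475 cap, so patient pays $3,475 − $1,858.75 = $1,616.25. Plan pays $7,949 − $1,616.25 = $6,332.75.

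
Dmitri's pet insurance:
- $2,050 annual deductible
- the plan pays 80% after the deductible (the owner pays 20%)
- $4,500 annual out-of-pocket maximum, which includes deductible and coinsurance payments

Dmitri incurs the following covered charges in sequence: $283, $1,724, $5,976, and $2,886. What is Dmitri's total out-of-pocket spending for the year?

$3,813.80

Bill 1, $283: fully absorbed by the deductible. Owner pays $283; OOP now $283.
Bill 2, $1,724: all of it applies to the deductible. Cost to owner: $1,724. OOP to date $2,007.
Bill 3, $5,976: $43 to deductible, leaving $5,933; owner's 20% is $1,186.60. Cost to owner: $1,229.60. OOP to date $3,236.60.
Bill 4, $2,886: deductible already satisfied, so owner's share is 20% × $2,886 = $577.20. Cost to owner: $577.20. OOP to date $3,813.80.
Summing the owner's payments: $283 + $1,724 + $1,229.60 + $577.20 = $3,813.80.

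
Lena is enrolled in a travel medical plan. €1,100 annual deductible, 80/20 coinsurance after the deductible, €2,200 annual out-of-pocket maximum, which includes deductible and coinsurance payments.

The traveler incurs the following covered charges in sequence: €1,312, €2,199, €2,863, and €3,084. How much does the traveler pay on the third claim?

#1 (€1,312): €1,100 finishes the deductible; €212 goes to coinsurance; traveler's 20% is €42.40. Cost to traveler: €1,142.40. OOP to date €1,142.40.
#2 (€2,199): deductible met; 20% of €2,199 = €439.80. Traveler pays €439.80; OOP now €1,582.20.
#3 (€2,863): deductible already satisfied, so traveler's share is 20% × €2,863 = €572.60. Traveler owes €572.60 (running OOP €2,154.80).

€572.60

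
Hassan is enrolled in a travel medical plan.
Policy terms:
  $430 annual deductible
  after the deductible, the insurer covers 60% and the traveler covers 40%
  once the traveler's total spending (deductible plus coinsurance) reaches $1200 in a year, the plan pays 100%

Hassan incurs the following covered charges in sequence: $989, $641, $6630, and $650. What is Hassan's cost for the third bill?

$290

Bill 1, $989: $430 finishes the deductible; $559 goes to coinsurance; coinsurance $559 × 40% = $223.60. Traveler owes $653.60 (running OOP $653.60).
Bill 2, $641: 40% coinsurance on $641 = $256.40. Traveler pays $256.40; OOP now $910.
Bill 3, $6630: deductible met; 40% of $6630 = $2652. Adding that to $910 gives $3562, past the $1200 cap; traveler pays only $1200 − $910 = $290.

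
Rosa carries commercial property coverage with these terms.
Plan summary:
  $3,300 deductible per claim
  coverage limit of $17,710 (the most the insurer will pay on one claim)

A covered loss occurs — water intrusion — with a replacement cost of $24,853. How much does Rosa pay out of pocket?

Less the $3,300 deductible: $24,853 − $3,300 = $21,553.
The $17,710 per-incident cap binds; insurer pays $17,710.
Business's share is the uncovered remainder: $24,853 − $17,710 = $7,143.

$7,143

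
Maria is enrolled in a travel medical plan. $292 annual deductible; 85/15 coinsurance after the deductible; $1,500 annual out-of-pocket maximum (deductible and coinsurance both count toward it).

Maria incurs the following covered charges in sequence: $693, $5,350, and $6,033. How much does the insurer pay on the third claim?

$5,687.65

Claim 1 ($693): deductible takes $292, $401 remains; traveler's 15% is $60.15. Cost to traveler: $352.15. OOP to date $352.15. Insurer: $693 − $352.15 = $340.85.
Claim 2 ($5,350): deductible met; 15% of $5,350 = $802.50. Traveler owes $802.50 (running OOP $1,154.65). Plan pays $5,350 − $802.50 = $4,547.50.
Claim 3 ($6,033): 15% coinsurance on $6,033 = $904.95. That would push OOP to $2,059.60, over the $1,500 cap, so traveler pays $1,500 − $1,154.65 = $345.35. Plan pays $6,033 − $345.35 = $5,687.65.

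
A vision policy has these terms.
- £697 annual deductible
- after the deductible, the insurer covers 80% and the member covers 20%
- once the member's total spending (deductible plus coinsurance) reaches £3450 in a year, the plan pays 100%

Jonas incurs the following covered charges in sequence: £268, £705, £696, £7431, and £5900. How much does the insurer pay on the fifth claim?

Claim 1 — £268: all of it applies to the deductible. Member pays £268; OOP now £268. Plan pays £268 − £268 = £0.
Claim 2 — £705: deductible takes £429, £276 remains; 20% of £276 = £55.20. Member pays £484.20; OOP now £752.20. Insurer: £705 − £484.20 = £220.80.
Claim 3 — £696: deductible met; 20% of £696 = £139.20. Member owes £139.20 (running OOP £891.40). Insurer: £696 − £139.20 = £556.80.
Claim 4 — £7431: deductible met; 20% of £7431 = £1486.20. Member pays £1486.20; OOP now £2377.60. Plan pays £7431 − £1486.20 = £5944.80.
Claim 5 — £5900: deductible met; 20% of £5900 = £1180. OOP would hit £3557.60 > £3450, so the cap limits the member to £3450 − £2377.60 = £1072.40. Insurer: £5900 − £1072.40 = £4827.60.

£4827.60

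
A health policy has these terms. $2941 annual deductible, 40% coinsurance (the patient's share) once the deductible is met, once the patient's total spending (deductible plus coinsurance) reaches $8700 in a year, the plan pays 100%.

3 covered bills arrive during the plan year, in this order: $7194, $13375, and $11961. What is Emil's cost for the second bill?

#1 ($7194): $2941 to deductible, leaving $4253; patient's 40% is $1701.20. Patient pays $4642.20; OOP now $4642.20.
#2 ($13375): deductible met; 40% of $13375 = $5350. OOP would hit $9992.20 > $8700, so the cap limits the patient to $8700 − $4642.20 = $4057.80.

$4057.80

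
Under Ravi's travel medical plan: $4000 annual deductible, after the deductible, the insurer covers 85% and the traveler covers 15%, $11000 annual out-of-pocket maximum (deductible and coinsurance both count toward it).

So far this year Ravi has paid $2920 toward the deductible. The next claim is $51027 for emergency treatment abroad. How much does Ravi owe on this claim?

$8080

Deductible still to meet: $4000 − $2920 = $1080.
After the $1080 deductible portion, $51027 − $1080 = $49947 is subject to coinsurance.
Coinsurance: $49947 × 15% = $7492.05.
So the traveler owes $1080 + $7492.05 = $8572.05 before any cap.
Adding $8572.05 to the $2920 already spent would give $11492.05, which exceeds the $11000 cap; the traveler pays just $11000 − $2920 = $8080.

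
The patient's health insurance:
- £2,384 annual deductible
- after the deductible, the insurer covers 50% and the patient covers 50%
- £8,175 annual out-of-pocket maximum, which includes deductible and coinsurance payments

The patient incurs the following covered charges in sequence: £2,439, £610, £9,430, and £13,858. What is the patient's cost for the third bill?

£4,715

Claim 1 — £2,439: deductible takes £2,384, £55 remains; patient's 50% is £27.50. Patient owes £2,411.50 (running OOP £2,411.50).
Claim 2 — £610: deductible met; 50% of £610 = £305. Patient owes £305 (running OOP £2,716.50).
Claim 3 — £9,430: 50% coinsurance on £9,430 = £4,715. Patient owes £4,715 (running OOP £7,431.50).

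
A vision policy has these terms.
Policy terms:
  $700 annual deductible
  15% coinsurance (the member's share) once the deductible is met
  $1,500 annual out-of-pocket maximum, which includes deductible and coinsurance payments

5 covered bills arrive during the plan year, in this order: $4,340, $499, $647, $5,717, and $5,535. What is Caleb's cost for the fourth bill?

Bill 1, $4,340: deductible takes $700, $3,640 remains; 15% of $3,640 = $546. Cost to member: $1,246. OOP to date $1,246.
Bill 2, $499: deductible met; 15% of $499 = $74.85. Member pays $74.85; OOP now $1,320.85.
Bill 3, $647: deductible met; 15% of $647 = $97.05. Member owes $97.05 (running OOP $1,417.90).
Bill 4, $5,717: deductible met; 15% of $5,717 = $857.55. OOP would hit $2,275.45 > $1,500, so the cap limits the member to $1,500 − $1,417.90 = $82.10.

$82.10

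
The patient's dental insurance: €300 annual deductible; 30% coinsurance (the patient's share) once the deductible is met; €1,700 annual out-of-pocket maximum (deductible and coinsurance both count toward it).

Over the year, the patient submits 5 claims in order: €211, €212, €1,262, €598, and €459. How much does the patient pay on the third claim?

€378.60

Claim 1 — €211: entire amount goes to the deductible. Patient owes €211 (running OOP €211).
Claim 2 — €212: deductible takes €89, €123 remains; patient's 30% is €36.90. Patient owes €125.90 (running OOP €336.90).
Claim 3 — €1,262: deductible met; 30% of €1,262 = €378.60. Patient pays €378.60; OOP now €715.50.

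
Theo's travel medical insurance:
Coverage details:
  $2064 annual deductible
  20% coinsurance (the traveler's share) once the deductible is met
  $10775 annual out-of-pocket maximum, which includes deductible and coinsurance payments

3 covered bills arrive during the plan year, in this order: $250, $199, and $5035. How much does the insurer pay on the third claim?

$2736

Claim 1 — $250: all of it applies to the deductible. Traveler pays $250; OOP now $250. Insurer: $250 − $250 = $0.
Claim 2 — $199: entire amount goes to the deductible. Traveler pays $199; OOP now $449. Insurer: $199 − $199 = $0.
Claim 3 — $5035: $1615 finishes the deductible; $3420 goes to coinsurance; traveler's 20% is $684. Cost to traveler: $2299. OOP to date $2748. Plan pays $5035 − $2299 = $2736.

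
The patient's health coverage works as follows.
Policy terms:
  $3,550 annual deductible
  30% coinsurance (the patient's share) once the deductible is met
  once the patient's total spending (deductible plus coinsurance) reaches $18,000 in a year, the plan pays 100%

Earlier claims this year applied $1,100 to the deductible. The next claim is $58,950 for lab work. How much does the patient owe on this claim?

$16,900

Remaining deductible: $3,550 − $1,100 = $2,450.
That leaves $58,950 − $2,450 = $56,500 for coinsurance.
Coinsurance: $56,500 × 30% = $16,950.
That puts the patient's cost at $2,450 + $16,950 = $19,400 before any cap.
Year-to-date out-of-pocket would reach $1,100 + $19,400 = $20,500, above the $18,000 maximum, so the patient pays only $18,000 − $1,100 = $16,900.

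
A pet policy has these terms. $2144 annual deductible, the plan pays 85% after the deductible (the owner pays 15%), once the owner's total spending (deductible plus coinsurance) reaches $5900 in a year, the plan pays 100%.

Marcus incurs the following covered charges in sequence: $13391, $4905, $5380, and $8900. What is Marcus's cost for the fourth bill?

#1 ($13391): $2144 to deductible, leaving $11247; 15% of $11247 = $1687.05. Owner pays $3831.05; OOP now $3831.05.
#2 ($4905): deductible met; 15% of $4905 = $735.75. Owner owes $735.75 (running OOP $4566.80).
#3 ($5380): deductible already satisfied, so owner's share is 15% × $5380 = $807. Cost to owner: $807. OOP to date $5373.80.
#4 ($8900): 15% coinsurance on $8900 = $1335. Adding that to $5373.80 gives $6708.80, past the $5900 cap; owner pays only $5900 − $5373.80 = $526.20.

$526.20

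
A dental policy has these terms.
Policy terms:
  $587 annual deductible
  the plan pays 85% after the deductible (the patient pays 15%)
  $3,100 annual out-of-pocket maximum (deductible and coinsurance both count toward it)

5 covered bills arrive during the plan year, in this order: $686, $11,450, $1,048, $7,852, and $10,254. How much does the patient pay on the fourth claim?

$623.45

Bill 1, $686: deductible takes $587, $99 remains; 15% of $99 = $14.85. Patient owes $601.85 (running OOP $601.85).
Bill 2, $11,450: 15% coinsurance on $11,450 = $1,717.50. Cost to patient: $1,717.50. OOP to date $2,319.35.
Bill 3, $1,048: 15% coinsurance on $1,048 = $157.20. Patient pays $157.20; OOP now $2,476.55.
Bill 4, $7,852: deductible already satisfied, so patient's share is 15% × $7,852 = $1,177.80. That would push OOP to $3,654.35, over the $3,100 cap, so patient pays $3,100 − $2,476.55 = $623.45.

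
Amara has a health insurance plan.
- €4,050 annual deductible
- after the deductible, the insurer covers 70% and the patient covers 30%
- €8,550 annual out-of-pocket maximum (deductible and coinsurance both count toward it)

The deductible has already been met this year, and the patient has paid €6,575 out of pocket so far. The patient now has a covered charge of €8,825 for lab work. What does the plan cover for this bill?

With the deductible met, the entire €8,825 is subject to coinsurance.
Coinsurance: €8,825 × 30% = €2,647.50.
That would bring total out-of-pocket to €9,222.50, past the €8,550 cap. The patient is capped at €8,550 − €6,575 = €1,975 on this claim.
The insurer covers the remainder: €8,825 − €1,975 = €6,850.

€6,850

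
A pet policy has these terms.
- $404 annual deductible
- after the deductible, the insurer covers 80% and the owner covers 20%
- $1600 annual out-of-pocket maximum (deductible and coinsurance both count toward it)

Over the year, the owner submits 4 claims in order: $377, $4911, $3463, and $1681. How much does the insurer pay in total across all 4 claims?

#1 ($377): entire amount goes to the deductible. Cost to owner: $377. OOP to date $377. Insurer: $377 − $377 = $0.
#2 ($4911): $27 to deductible, leaving $4884; owner's 20% is $976.80. Cost to owner: $1003.80. OOP to date $1380.80. Insurer: $4911 − $1003.80 = $3907.20.
#3 ($3463): 20% coinsurance on $3463 = $692.60. OOP would hit $2073.40 > $1600, so the cap limits the owner to $1600 − $1380.80 = $219.20. Plan pays $3463 − $219.20 = $3243.80.
#4 ($1681): deductible already satisfied, so owner's share is 20% × $1681 = $336.20. That would push OOP to $1936.20, over the $1600 cap, so owner pays $1600 − $1600 = $0. Plan pays $1681 − $0 = $1681.
Insurer total = bills − owner's total = $10432 − $1600 = $8832.

$8832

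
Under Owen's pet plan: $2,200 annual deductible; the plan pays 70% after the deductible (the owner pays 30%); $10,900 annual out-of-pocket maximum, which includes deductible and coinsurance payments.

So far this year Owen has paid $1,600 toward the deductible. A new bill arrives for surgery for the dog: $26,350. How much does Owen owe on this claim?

$8,325

Remaining deductible: $2,200 − $1,600 = $600.
After the $600 deductible portion, $26,350 − $600 = $25,750 is subject to coinsurance.
Owner's 30% share of $25,750 is $7,725.
That puts the owner's cost at $600 + $7,725 = $8,325 before any cap.
Total out-of-pocket so far would be $1,600 + $8,325 = $9,925, below the $10,900 cap — no reduction.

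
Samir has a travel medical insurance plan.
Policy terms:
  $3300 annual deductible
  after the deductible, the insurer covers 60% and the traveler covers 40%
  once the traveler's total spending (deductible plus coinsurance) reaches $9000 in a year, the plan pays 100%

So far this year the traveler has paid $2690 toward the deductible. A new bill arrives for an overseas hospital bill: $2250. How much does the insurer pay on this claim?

$2690 of the $3300 deductible is already met, leaving $610.
That leaves $2250 − $610 = $1640 for coinsurance.
Traveler's 40% share of $1640 is $656.
Traveler responsibility before any cap: $610 + $656 = $1266.
Total out-of-pocket so far would be $2690 + $1266 = $3956, below the $9000 cap — no reduction.
The insurer covers the remainder: $2250 − $1266 = $984.

$984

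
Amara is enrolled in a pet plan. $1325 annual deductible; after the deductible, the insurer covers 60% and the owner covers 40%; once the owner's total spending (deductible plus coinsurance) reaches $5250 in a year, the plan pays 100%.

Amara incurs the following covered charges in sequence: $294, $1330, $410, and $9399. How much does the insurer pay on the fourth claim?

$5757.60

Bill 1, $294: entire amount goes to the deductible. Cost to owner: $294. OOP to date $294. Insurer: $294 − $294 = $0.
Bill 2, $1330: $1031 to deductible, leaving $299; 40% of $299 = $119.60. Cost to owner: $1150.60. OOP to date $1444.60. Plan pays $1330 − $1150.60 = $179.40.
Bill 3, $410: deductible met; 40% of $410 = $164. Cost to owner: $164. OOP to date $1608.60. Plan pays $410 − $164 = $246.
Bill 4, $9399: 40% coinsurance on $9399 = $3759.60. Adding that to $1608.60 gives $5368.20, past the $5250 cap; owner pays only $5250 − $1608.60 = $3641.40. Insurer: $9399 − $3641.40 = $5757.60.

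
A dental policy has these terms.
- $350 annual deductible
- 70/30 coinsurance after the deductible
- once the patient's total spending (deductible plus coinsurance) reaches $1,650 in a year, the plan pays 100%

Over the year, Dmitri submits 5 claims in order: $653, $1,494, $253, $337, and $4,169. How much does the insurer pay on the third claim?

Claim 1 ($653): $350 to deductible, leaving $303; coinsurance $303 × 30% = $90.90. Cost to patient: $440.90. OOP to date $440.90. Plan pays $653 − $440.90 = $212.10.
Claim 2 ($1,494): 30% coinsurance on $1,494 = $448.20. Cost to patient: $448.20. OOP to date $889.10. Insurer: $1,494 − $448.20 = $1,045.80.
Claim 3 ($253): 30% coinsurance on $253 = $75.90. Cost to patient: $75.90. OOP to date $965. Plan pays $253 − $75.90 = $177.10.

$177.10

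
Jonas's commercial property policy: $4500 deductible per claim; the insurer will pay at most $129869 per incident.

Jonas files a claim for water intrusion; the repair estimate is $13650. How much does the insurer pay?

After the deductible, $13650 − $4500 = $9150 remains.
$9150 ≤ $129869, so the limit doesn't bind; insurer pays $9150.

$9150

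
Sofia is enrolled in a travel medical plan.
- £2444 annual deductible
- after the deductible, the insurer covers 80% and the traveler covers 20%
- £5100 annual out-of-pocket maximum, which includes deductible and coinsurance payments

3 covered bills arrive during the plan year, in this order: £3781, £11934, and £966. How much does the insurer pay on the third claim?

£964.20

#1 (£3781): £2444 to deductible, leaving £1337; 20% of £1337 = £267.40. Cost to traveler: £2711.40. OOP to date £2711.40. Insurer: £3781 − £2711.40 = £1069.60.
#2 (£11934): deductible already satisfied, so traveler's share is 20% × £11934 = £2386.80. Traveler owes £2386.80 (running OOP £5098.20). Plan pays £11934 − £2386.80 = £9547.20.
#3 (£966): deductible already satisfied, so traveler's share is 20% × £966 = £193.20. Adding that to £5098.20 gives £5291.40, past the £5100 cap; traveler pays only £5100 − £5098.20 = £1.80. Insurer: £966 − £1.80 = £964.20.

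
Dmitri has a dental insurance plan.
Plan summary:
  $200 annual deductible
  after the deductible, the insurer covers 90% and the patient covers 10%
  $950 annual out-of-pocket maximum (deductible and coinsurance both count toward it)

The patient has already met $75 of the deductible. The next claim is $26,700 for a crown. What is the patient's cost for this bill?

Remaining deductible: $200 − $75 = $125.
That leaves $26,700 − $125 = $26,575 for coinsurance.
Coinsurance: $26,575 × 10% = $2,657.50.
Patient responsibility before any cap: $125 + $2,657.50 = $2,782.50.
Adding $2,782.50 to the $75 already spent would give $2,857.50, which exceeds the $950 cap; the patient pays just $950 − $75 = $875.

$875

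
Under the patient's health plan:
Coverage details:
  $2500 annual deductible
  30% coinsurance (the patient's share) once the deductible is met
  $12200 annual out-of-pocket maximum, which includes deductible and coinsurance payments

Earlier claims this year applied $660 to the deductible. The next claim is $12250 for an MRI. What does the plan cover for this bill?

$7287

Remaining deductible: $2500 − $660 = $1840.
After the $1840 deductible portion, $12250 − $1840 = $10410 is subject to coinsurance.
Coinsurance: $10410 × 30% = $3123.
That puts the patient's cost at $1840 + $3123 = $4963 before any cap.
Year-to-date out-of-pocket becomes $660 + $4963 = $5623, still under the $12200 maximum, so no cap applies.
The plan picks up $12250 − $4963 = $7287.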